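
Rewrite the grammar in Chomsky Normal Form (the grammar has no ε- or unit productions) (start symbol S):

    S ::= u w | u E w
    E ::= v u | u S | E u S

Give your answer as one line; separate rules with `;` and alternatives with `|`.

Introduce a nonterminal for each terminal appearing in a rule of length ≥ 2: X1 → u, X2 → w, X3 → v.
Binarize each right-hand side of length ≥ 3 by chaining fresh nonterminals (Y1, Y2, …): affected rules were S → X1 E X2; E → E X1 S.

S ::= X1 X2 | X1 Y1; E ::= X3 X1 | X1 S | E Y2; X1 ::= u; X2 ::= w; X3 ::= v; Y1 ::= E X2; Y2 ::= X1 S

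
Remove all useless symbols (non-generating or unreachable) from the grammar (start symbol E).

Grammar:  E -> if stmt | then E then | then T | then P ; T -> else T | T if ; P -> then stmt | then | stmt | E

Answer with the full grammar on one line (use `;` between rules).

Generating nonterminals: {E, P}.
Reachable from E after that: {E, P}.
Removed useless symbols: {T} and every production mentioning them.

E -> if stmt | then E then | then P; P -> then stmt | then | stmt | E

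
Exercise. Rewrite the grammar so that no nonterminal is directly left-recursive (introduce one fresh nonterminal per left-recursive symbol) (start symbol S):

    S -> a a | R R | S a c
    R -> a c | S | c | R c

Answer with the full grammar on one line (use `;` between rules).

Left recursion appears on S, R.
For S: α = {a c}, β = {a a, R R}. Rewrite as S → β S' and S' → α S' | ε.
For R: α = {c}, β = {a c, S, c}. Rewrite as R → β R' and R' → α R' | ε.

S -> a a S' | R R S'; R -> a c R' | S R' | c R'; S' -> a c S' | eps; R' -> c R' | eps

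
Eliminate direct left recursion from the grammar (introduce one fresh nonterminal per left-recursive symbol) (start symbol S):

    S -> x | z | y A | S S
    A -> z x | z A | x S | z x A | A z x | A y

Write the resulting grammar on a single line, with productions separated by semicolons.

Left recursion appears on S, A.
For S: α = {S}, β = {x, z, y A}. Rewrite as S → β S' and S' → α S' | ε.
For A: α = {z x, y}, β = {z x, z A, x S, z x A}. Rewrite as A → β A' and A' → α A' | ε.

S -> x S' | z S' | y A S'; A -> z x A' | z A A' | x S A' | z x A A'; S' -> S S' | eps; A' -> z x A' | y A' | eps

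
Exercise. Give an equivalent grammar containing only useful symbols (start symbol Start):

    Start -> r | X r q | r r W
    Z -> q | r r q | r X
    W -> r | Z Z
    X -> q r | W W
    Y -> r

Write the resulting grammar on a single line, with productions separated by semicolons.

Generating nonterminals: {Start, W, X, Y, Z}.
Reachable from Start after that: {Start, W, X, Z}.
Removed useless symbols: {Y} and every production mentioning them.

Start -> r | X r q | r r W; Z -> q | r r q | r X; W -> r | Z Z; X -> q r | W W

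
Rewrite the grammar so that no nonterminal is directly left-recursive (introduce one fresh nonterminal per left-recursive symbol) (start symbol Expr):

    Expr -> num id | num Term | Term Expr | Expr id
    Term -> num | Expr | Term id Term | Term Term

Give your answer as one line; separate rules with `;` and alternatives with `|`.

Expr -> num id Expr1 | num Term Expr1 | Term Expr Expr1; Term -> num Term1 | Expr Term1; Expr1 -> id Expr1 | ε; Term1 -> id Term Term1 | Term Term1 | ε

Left recursion appears on Expr, Term.
For Expr: α = {id}, β = {num id, num Term, Term Expr}. Rewrite as Expr → β Expr1 and Expr1 → α Expr1 | ε.
For Term: α = {id Term, Term}, β = {num, Expr}. Rewrite as Term → β Term1 and Term1 → α Term1 | ε.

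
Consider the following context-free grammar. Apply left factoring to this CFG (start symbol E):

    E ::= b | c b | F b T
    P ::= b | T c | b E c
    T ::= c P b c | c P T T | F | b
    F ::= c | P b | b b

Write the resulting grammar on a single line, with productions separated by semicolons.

P has alternatives sharing prefix 'b': factor to P → b P' with P' → ε | E c.
T has alternatives sharing prefix 'c P': factor to T → c P T' with T' → b c | T T.

E ::= b | c b | F b T; P ::= T c | b P'; T ::= F | b | c P T'; F ::= c | P b | b b; P' ::= ε | E c; T' ::= b c | T T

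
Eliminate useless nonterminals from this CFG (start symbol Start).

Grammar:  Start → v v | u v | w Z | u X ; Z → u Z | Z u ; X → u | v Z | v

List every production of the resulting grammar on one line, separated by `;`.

Generating nonterminals: {Start, X}.
Reachable from Start after that: {Start, X}.
Removed useless symbols: {Z} and every production mentioning them.

Start → v v | u v | u X; X → u | v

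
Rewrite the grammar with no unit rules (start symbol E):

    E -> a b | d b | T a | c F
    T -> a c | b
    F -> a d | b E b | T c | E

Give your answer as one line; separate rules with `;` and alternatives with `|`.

E -> a b | d b | T a | c F; T -> a c | b; F -> a b | d b | T a | c F | a d | b E b | T c

Unit pairs: F ⇒* {E}.
For each unit pair (A, B), copy every non-unit production of B to A, then drop all unit productions.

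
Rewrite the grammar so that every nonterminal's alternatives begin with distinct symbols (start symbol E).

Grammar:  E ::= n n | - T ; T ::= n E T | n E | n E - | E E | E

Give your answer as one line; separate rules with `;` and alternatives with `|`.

E ::= n n | - T; T ::= n E T' | E T''; T' ::= T | epsilon | -; T'' ::= E | epsilon

T has alternatives sharing prefix 'n E': factor to T → n E T' with T' → T | ε | -.
T has alternatives sharing prefix 'E': factor to T → E T'' with T'' → E | ε.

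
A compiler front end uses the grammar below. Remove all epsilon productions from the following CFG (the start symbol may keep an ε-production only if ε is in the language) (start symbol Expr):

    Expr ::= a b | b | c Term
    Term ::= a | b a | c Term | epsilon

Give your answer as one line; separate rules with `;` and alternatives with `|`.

The nullable symbols are {Term}.
ε ∉ L(G), so no ε-production is kept.
Expand every rule over subsets of its nullable positions: Expr → c Term gives c Term | c. Term → c Term gives c Term | c.

Expr ::= a b | b | c Term | c; Term ::= a | b a | c Term | c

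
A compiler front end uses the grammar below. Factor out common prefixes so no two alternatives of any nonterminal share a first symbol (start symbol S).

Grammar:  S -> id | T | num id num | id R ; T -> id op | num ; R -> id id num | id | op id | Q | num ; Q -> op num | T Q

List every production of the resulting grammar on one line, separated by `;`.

S has alternatives sharing prefix 'id': factor to S → id S' with S' → ε | R.
R has alternatives sharing prefix 'id': factor to R → id R' with R' → id num | ε.

S -> T | num id num | id S'; T -> id op | num; R -> op id | Q | num | id R'; Q -> op num | T Q; S' -> ε | R; R' -> id num | ε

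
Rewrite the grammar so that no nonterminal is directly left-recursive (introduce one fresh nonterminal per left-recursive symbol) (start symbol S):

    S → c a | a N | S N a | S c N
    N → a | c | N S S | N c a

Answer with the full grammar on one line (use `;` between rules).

S, N are directly left-recursive.
For S: α = {N a, c N}, β = {c a, a N}. Rewrite as S → β S' and S' → α S' | ε.
For N: α = {S S, c a}, β = {a, c}. Rewrite as N → β N' and N' → α N' | ε.

S → c a S' | a N S'; N → a N' | c N'; S' → N a S' | c N S' | ε; N' → S S N' | c a N' | ε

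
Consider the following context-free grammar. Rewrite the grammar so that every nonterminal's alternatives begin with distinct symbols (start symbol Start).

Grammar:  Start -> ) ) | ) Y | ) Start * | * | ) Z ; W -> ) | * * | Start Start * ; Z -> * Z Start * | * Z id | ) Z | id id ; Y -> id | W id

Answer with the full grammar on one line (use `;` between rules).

Start has alternatives sharing prefix ')': factor to Start → ) Start1 with Start1 → ) | Y | Start * | Z.
Z has alternatives sharing prefix '* Z': factor to Z → * Z Z1 with Z1 → Start * | id.

Start -> * | ) Start1; W -> ) | * * | Start Start *; Z -> ) Z | id id | * Z Z1; Y -> id | W id; Start1 -> ) | Y | Start * | Z; Z1 -> Start * | id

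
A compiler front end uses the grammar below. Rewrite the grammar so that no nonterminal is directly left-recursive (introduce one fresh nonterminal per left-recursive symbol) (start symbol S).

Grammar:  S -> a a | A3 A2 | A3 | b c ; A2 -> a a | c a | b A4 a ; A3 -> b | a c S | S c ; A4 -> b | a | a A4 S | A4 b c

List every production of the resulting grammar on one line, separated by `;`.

Directly left-recursive nonterminal: A4.
For A4: α = {b c}, β = {b, a, a A4 S}. Rewrite as A4 → β A4' and A4' → α A4' | ε.

S -> a a | A3 A2 | A3 | b c; A2 -> a a | c a | b A4 a; A3 -> b | a c S | S c; A4 -> b A4' | a A4' | a A4 S A4'; A4' -> b c A4' | ε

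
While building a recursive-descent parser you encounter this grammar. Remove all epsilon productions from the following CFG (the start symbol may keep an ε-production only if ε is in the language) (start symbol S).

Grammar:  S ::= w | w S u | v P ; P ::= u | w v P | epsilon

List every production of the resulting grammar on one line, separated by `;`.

Nullable set = {P}.
ε ∉ L(G), so no ε-production is kept.
Add the nullable-subset variants: S → v P gives v P | v. P → w v P gives w v P | w v.

S ::= w | w S u | v P | v; P ::= u | w v P | w v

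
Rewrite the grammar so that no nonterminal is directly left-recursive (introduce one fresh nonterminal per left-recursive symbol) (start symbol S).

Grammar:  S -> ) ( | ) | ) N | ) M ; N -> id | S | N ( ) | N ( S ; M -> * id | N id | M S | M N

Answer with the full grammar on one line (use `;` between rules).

S -> ) ( | ) | ) N | ) M; N -> id N' | S N'; M -> * id M' | N id M'; N' -> ( ) N' | ( S N' | ε; M' -> S M' | N M' | ε

N, M are directly left-recursive.
For N: α = {( ), ( S}, β = {id, S}. Rewrite as N → β N' and N' → α N' | ε.
For M: α = {S, N}, β = {* id, N id}. Rewrite as M → β M' and M' → α M' | ε.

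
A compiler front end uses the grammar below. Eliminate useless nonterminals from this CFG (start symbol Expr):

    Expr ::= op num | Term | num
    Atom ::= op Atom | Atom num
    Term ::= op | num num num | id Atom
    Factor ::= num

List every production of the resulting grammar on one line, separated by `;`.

Generating nonterminals: {Expr, Factor, Term}.
Reachable from Expr after that: {Expr, Term}.
Removed useless symbols: {Atom, Factor} and every production mentioning them.

Expr ::= op num | Term | num; Term ::= op | num num num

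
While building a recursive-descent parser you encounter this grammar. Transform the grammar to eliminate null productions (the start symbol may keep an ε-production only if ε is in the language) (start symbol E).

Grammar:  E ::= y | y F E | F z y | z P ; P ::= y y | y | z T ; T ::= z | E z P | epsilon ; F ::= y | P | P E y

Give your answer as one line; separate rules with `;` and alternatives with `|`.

E ::= y | y F E | F z y | z P; P ::= y y | y | z T | z; T ::= z | E z P; F ::= y | P | P E y

The nullable symbols are {T}.
ε ∉ L(G), so no ε-production is kept.
Expand every rule over subsets of its nullable positions: P → z T gives z T | z.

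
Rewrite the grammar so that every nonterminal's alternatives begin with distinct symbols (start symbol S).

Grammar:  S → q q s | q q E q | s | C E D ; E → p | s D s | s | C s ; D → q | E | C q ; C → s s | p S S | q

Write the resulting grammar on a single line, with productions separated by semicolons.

S has alternatives sharing prefix 'q q': factor to S → q q S' with S' → s | E q.
E has alternatives sharing prefix 's': factor to E → s E' with E' → D s | ε.

S → s | C E D | q q S'; E → p | C s | s E'; D → q | E | C q; C → s s | p S S | q; S' → s | E q; E' → D s | ε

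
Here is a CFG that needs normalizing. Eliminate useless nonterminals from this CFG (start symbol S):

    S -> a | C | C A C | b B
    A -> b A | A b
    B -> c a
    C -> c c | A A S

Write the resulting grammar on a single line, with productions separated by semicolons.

Generating nonterminals: {B, C, S}.
Reachable from S after that: {B, C, S}.
Removed useless symbols: {A} and every production mentioning them.

S -> a | C | b B; B -> c a; C -> c c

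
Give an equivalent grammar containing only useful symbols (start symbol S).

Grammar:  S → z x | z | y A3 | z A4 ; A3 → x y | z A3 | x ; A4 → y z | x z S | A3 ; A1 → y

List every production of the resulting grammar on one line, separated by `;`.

Generating nonterminals: {A1, A3, A4, S}.
Reachable from S after that: {A3, A4, S}.
Removed useless symbols: {A1} and every production mentioning them.

S → z x | z | y A3 | z A4; A3 → x y | z A3 | x; A4 → y z | x z S | A3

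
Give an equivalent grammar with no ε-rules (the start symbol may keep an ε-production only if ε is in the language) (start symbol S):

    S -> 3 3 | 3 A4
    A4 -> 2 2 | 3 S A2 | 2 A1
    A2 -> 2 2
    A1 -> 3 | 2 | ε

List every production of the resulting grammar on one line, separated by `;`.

S -> 3 3 | 3 A4; A4 -> 2 2 | 3 S A2 | 2 A1 | 2; A2 -> 2 2; A1 -> 3 | 2

The nullable symbols are {A1}.
ε ∉ L(G), so no ε-production is kept.
For each production, add variants omitting each subset of nullable occurrences: A4 → 2 A1 gives 2 A1 | 2.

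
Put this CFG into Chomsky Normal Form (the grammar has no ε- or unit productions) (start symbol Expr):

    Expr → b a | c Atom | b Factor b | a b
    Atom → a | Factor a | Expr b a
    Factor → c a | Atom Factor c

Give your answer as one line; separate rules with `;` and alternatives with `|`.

Expr → X1 X2 | X3 Atom | X1 Y1 | X2 X1; Atom → a | Factor X2 | Expr Y2; Factor → X3 X2 | Atom Y3; X1 → b; X2 → a; X3 → c; Y1 → Factor X1; Y2 → X1 X2; Y3 → Factor X3

Introduce a nonterminal for each terminal appearing in a rule of length ≥ 2: X1 → b, X2 → a, X3 → c.
Binarize each right-hand side of length ≥ 3 by chaining fresh nonterminals (Y1, Y2, …): affected rules were Expr → X1 Factor X1; Atom → Expr X1 X2; Factor → Atom Factor X3.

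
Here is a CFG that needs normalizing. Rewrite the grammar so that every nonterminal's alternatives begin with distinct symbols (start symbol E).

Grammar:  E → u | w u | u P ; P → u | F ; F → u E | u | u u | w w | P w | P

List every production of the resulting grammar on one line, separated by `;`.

E has alternatives sharing prefix 'u': factor to E → u E' with E' → ε | P.
F has alternatives sharing prefix 'u': factor to F → u F' with F' → E | ε | u.
F has alternatives sharing prefix 'P': factor to F → P F'' with F'' → w | ε.

E → w u | u E'; P → u | F; F → w w | u F' | P F''; E' → ε | P; F' → E | ε | u; F'' → w | ε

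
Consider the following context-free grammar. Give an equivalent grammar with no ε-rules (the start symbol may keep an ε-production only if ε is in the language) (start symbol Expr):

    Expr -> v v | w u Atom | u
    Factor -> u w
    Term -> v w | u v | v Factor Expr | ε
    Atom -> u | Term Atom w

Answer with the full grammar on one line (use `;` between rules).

Expr -> v v | w u Atom | u; Factor -> u w; Term -> v w | u v | v Factor Expr; Atom -> u | Term Atom w | Atom w

The nullable symbols are {Term}.
ε ∉ L(G), so no ε-production is kept.
For each production, add variants omitting each subset of nullable occurrences: Atom → Term Atom w gives Term Atom w | Atom w.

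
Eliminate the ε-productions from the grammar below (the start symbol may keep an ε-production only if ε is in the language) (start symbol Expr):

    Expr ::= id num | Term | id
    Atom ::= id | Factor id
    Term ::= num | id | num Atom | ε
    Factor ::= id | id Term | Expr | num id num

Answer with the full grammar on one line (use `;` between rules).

Nullable set = {Expr, Factor, Term}.
ε ∈ L(G) since Expr is nullable, so keep Expr → ε.

Expr ::= id num | Term | id | ε; Atom ::= id | Factor id; Term ::= num | id | num Atom; Factor ::= id | id Term | Expr | num id num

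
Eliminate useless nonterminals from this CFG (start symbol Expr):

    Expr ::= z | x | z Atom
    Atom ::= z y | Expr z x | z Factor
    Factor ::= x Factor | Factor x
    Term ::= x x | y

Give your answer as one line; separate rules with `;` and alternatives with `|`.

Generating nonterminals: {Atom, Expr, Term}.
Reachable from Expr after that: {Atom, Expr}.
Removed useless symbols: {Factor, Term} and every production mentioning them.

Expr ::= z | x | z Atom; Atom ::= z y | Expr z x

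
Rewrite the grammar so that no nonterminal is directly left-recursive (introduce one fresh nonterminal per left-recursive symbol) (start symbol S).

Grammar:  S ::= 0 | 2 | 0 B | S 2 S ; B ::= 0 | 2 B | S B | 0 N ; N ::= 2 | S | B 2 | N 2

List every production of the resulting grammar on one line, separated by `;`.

Left recursion appears on S, N.
For S: α = {2 S}, β = {0, 2, 0 B}. Rewrite as S → β S' and S' → α S' | ε.
For N: α = {2}, β = {2, S, B 2}. Rewrite as N → β N' and N' → α N' | ε.

S ::= 0 S' | 2 S' | 0 B S'; B ::= 0 | 2 B | S B | 0 N; N ::= 2 N' | S N' | B 2 N'; S' ::= 2 S S' | ε; N' ::= 2 N' | ε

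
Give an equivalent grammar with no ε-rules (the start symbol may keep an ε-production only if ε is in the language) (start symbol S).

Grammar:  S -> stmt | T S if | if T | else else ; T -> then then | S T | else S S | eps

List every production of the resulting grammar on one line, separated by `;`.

Nullable nonterminals: {T}.
ε ∉ L(G), so no ε-production is kept.
Expand every rule over subsets of its nullable positions: S → T S if gives T S if | S if. S → if T gives if T | if. T → S T gives S T | S.

S -> stmt | T S if | S if | if T | if | else else; T -> then then | S T | S | else S S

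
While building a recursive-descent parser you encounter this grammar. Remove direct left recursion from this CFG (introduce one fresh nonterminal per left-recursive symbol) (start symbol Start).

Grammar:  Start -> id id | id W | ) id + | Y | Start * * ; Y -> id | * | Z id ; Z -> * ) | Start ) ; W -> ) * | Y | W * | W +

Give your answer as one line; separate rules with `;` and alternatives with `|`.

Start, W are directly left-recursive.
For Start: α = {* *}, β = {id id, id W, ) id +, Y}. Rewrite as Start → β Start1 and Start1 → α Start1 | ε.
For W: α = {*, +}, β = {) *, Y}. Rewrite as W → β W1 and W1 → α W1 | ε.

Start -> id id Start1 | id W Start1 | ) id + Start1 | Y Start1; Y -> id | * | Z id; Z -> * ) | Start ); W -> ) * W1 | Y W1; Start1 -> * * Start1 | ε; W1 -> * W1 | + W1 | ε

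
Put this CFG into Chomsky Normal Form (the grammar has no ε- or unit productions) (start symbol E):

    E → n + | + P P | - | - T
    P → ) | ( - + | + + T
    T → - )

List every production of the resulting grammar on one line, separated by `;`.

E → X1 X2 | X2 Y1 | - | X3 T; P → ) | X4 Y2 | X2 Y3; T → X3 X5; X1 → n; X2 → +; X3 → -; X4 → (; X5 → ); Y1 → P P; Y2 → X3 X2; Y3 → X2 T

Introduce a nonterminal for each terminal appearing in a rule of length ≥ 2: X1 → n, X2 → +, X3 → -, X4 → (, X5 → ).
Binarize each right-hand side of length ≥ 3 by chaining fresh nonterminals (Y1, Y2, …): affected rules were E → X2 P P; P → X4 X3 X2; P → X2 X2 T.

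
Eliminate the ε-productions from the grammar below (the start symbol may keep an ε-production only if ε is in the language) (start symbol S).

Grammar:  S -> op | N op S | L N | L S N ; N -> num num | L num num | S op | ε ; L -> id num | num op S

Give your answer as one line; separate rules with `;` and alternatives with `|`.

S -> op | N op S | op S | L N | L | L S N | L S; N -> num num | L num num | S op; L -> id num | num op S

Nullable set = {N}.
ε ∉ L(G), so no ε-production is kept.
Expand every rule over subsets of its nullable positions: S → N op S gives N op S | op S. S → L N gives L N | L. S → L S N gives L S N | L S.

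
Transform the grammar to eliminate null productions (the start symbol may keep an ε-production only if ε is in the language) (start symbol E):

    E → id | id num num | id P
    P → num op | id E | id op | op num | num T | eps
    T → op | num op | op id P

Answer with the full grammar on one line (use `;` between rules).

E → id | id num num | id P; P → num op | id E | id op | op num | num T; T → op | num op | op id P | op id

Nullable set = {P}.
ε ∉ L(G), so no ε-production is kept.
Add the nullable-subset variants: T → op id P gives op id P | op id.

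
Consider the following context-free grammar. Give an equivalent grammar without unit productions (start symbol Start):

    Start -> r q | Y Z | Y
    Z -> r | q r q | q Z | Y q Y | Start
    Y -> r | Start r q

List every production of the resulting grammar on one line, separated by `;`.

Start -> r q | Y Z | r | Start r q; Z -> r | q r q | q Z | Y q Y | r q | Y Z | Start r q; Y -> r | Start r q

Unit pairs: Start ⇒* {Y}; Z ⇒* {Start, Y}.
For each unit pair (A, B), copy every non-unit production of B to A, then drop all unit productions.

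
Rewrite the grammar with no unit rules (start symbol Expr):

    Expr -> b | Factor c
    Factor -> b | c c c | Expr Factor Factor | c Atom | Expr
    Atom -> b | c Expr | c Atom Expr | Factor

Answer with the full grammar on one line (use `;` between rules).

Expr -> b | Factor c; Factor -> b | c c c | Expr Factor Factor | c Atom | Factor c; Atom -> b | c Expr | c Atom Expr | c c c | Expr Factor Factor | c Atom | Factor c

Unit pairs: Atom ⇒* {Expr, Factor}; Factor ⇒* {Expr}.
For every A with A ⇒* B via unit rules, add B's non-unit alternatives to A; then delete every rule of the form X → Y.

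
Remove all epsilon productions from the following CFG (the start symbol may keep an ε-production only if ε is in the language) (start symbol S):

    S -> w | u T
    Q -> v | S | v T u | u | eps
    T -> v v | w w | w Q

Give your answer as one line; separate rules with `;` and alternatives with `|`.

S -> w | u T; Q -> v | S | v T u | u; T -> v v | w w | w Q | w

The nullable symbols are {Q}.
ε ∉ L(G), so no ε-production is kept.
Expand every rule over subsets of its nullable positions: T → w Q gives w Q | w.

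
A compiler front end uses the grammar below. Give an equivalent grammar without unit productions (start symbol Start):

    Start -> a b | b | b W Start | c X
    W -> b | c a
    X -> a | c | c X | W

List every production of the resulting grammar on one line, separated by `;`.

Unit pairs: X ⇒* {W}.
For every A with A ⇒* B via unit rules, add B's non-unit alternatives to A; then delete every rule of the form X → Y.

Start -> a b | b | b W Start | c X; W -> b | c a; X -> a | c | c X | b | c a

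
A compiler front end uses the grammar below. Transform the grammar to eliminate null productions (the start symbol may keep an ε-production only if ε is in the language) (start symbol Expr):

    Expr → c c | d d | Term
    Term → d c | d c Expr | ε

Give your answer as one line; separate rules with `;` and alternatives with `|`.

Nullable set = {Expr, Term}.
ε ∈ L(G) since Expr is nullable, so keep Expr → ε.

Expr → c c | d d | Term | ε; Term → d c | d c Expr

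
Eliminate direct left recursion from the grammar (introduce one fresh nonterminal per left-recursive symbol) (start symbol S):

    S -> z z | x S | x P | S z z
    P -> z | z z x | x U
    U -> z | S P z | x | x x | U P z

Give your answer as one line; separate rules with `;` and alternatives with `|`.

S -> z z S' | x S S' | x P S'; P -> z | z z x | x U; U -> z U' | S P z U' | x U' | x x U'; S' -> z z S' | ε; U' -> P z U' | ε

Left recursion appears on S, U.
For S: α = {z z}, β = {z z, x S, x P}. Rewrite as S → β S' and S' → α S' | ε.
For U: α = {P z}, β = {z, S P z, x, x x}. Rewrite as U → β U' and U' → α U' | ε.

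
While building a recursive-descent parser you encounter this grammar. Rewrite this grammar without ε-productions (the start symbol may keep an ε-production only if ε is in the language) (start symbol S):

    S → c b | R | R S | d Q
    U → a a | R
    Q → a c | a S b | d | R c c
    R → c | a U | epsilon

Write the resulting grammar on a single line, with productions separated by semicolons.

S → c b | R | R S | d Q | epsilon; U → a a | R; Q → a c | a S b | a b | d | R c c | c c; R → c | a U | a

Nullable nonterminals: {R, S, U}.
ε ∈ L(G) since S is nullable, so keep S → ε.
Add the nullable-subset variants: Q → a S b gives a S b | a b. Q → R c c gives R c c | c c. R → a U gives a U | a.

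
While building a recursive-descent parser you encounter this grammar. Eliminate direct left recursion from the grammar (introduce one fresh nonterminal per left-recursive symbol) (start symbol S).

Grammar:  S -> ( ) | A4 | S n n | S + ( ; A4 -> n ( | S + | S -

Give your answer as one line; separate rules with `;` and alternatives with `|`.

S -> ( ) S' | A4 S'; A4 -> n ( | S + | S -; S' -> n n S' | + ( S' | epsilon

Directly left-recursive nonterminal: S.
For S: α = {n n, + (}, β = {( ), A4}. Rewrite as S → β S' and S' → α S' | ε.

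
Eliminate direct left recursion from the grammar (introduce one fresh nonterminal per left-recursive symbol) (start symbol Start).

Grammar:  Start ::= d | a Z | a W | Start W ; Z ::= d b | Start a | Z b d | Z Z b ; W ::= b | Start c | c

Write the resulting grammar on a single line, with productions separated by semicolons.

Directly left-recursive nonterminals: Start, Z.
For Start: α = {W}, β = {d, a Z, a W}. Rewrite as Start → β Start1 and Start1 → α Start1 | ε.
For Z: α = {b d, Z b}, β = {d b, Start a}. Rewrite as Z → β Z1 and Z1 → α Z1 | ε.

Start ::= d Start1 | a Z Start1 | a W Start1; Z ::= d b Z1 | Start a Z1; W ::= b | Start c | c; Start1 ::= W Start1 | ε; Z1 ::= b d Z1 | Z b Z1 | ε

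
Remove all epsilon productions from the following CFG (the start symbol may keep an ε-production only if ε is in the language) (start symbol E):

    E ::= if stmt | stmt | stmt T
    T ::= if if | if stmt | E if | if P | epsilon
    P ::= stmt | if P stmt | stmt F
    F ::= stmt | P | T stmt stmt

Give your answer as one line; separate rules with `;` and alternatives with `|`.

E ::= if stmt | stmt | stmt T; T ::= if if | if stmt | E if | if P; P ::= stmt | if P stmt | stmt F; F ::= stmt | P | T stmt stmt | stmt stmt

Nullable nonterminals: {T}.
ε ∉ L(G), so no ε-production is kept.
Expand every rule over subsets of its nullable positions: F → T stmt stmt gives T stmt stmt | stmt stmt.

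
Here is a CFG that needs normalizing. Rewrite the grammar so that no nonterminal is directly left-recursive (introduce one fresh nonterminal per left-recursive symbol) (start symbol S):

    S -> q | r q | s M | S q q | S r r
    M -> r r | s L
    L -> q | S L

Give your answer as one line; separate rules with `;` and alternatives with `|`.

Left recursion appears on S.
For S: α = {q q, r r}, β = {q, r q, s M}. Rewrite as S → β S' and S' → α S' | ε.

S -> q S' | r q S' | s M S'; M -> r r | s L; L -> q | S L; S' -> q q S' | r r S' | ε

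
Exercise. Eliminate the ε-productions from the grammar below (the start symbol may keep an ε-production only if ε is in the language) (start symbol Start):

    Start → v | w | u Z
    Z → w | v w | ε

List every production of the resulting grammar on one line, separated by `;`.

Start → v | w | u Z | u; Z → w | v w

Nullable nonterminals: {Z}.
ε ∉ L(G), so no ε-production is kept.
Add the nullable-subset variants: Start → u Z gives u Z | u.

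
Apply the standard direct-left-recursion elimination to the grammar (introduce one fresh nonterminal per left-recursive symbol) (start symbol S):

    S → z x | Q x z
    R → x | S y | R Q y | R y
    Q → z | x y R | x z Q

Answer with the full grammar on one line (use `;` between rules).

Left recursion appears on R.
For R: α = {Q y, y}, β = {x, S y}. Rewrite as R → β R' and R' → α R' | ε.

S → z x | Q x z; R → x R' | S y R'; Q → z | x y R | x z Q; R' → Q y R' | y R' | epsilon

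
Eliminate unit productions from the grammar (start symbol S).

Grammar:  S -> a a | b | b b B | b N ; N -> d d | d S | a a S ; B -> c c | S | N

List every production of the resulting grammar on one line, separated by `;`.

S -> a a | b | b b B | b N; N -> d d | d S | a a S; B -> c c | a a | b | b b B | b N | d d | d S | a a S

Unit pairs: B ⇒* {N, S}.
For each unit pair (A, B), copy every non-unit production of B to A, then drop all unit productions.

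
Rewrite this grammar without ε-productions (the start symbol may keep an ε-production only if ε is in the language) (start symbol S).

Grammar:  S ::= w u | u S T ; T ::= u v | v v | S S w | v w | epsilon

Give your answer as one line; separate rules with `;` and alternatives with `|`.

S ::= w u | u S T | u S; T ::= u v | v v | S S w | v w

The nullable symbols are {T}.
ε ∉ L(G), so no ε-production is kept.
Add the nullable-subset variants: S → u S T gives u S T | u S.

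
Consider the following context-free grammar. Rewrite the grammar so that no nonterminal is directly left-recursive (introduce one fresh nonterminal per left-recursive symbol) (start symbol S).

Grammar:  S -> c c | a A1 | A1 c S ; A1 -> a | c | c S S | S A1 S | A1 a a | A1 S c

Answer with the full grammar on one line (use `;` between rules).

Left recursion appears on A1.
For A1: α = {a a, S c}, β = {a, c, c S S, S A1 S}. Rewrite as A1 → β A1' and A1' → α A1' | ε.

S -> c c | a A1 | A1 c S; A1 -> a A1' | c A1' | c S S A1' | S A1 S A1'; A1' -> a a A1' | S c A1' | epsilon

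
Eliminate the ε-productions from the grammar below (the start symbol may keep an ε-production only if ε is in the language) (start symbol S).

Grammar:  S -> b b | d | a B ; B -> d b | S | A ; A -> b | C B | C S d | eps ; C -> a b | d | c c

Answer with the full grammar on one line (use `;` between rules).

S -> b b | d | a B | a; B -> d b | S | A; A -> b | C B | C | C S d; C -> a b | d | c c

The nullable symbols are {A, B}.
ε ∉ L(G), so no ε-production is kept.
For each production, add variants omitting each subset of nullable occurrences: S → a B gives a B | a. A → C B gives C B | C.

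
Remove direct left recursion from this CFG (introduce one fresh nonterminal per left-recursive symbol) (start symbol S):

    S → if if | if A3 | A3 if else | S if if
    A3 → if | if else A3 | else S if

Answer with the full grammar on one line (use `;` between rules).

S is directly left-recursive.
For S: α = {if if}, β = {if if, if A3, A3 if else}. Rewrite as S → β S' and S' → α S' | ε.

S → if if S' | if A3 S' | A3 if else S'; A3 → if | if else A3 | else S if; S' → if if S' | epsilon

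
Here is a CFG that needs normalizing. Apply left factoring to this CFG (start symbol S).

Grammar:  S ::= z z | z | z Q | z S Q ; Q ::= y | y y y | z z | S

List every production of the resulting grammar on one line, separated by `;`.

S has alternatives sharing prefix 'z': factor to S → z S' with S' → z | ε | Q | S Q.
Q has alternatives sharing prefix 'y': factor to Q → y Q' with Q' → ε | y y.

S ::= z S'; Q ::= z z | S | y Q'; S' ::= z | ε | Q | S Q; Q' ::= ε | y y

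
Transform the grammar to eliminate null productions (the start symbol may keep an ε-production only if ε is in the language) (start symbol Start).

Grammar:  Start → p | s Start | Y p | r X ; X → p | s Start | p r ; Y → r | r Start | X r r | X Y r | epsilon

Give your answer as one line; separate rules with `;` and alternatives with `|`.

Start → p | s Start | Y p | r X; X → p | s Start | p r; Y → r | r Start | X r r | X Y r | X r

The nullable symbols are {Y}.
ε ∉ L(G), so no ε-production is kept.
For each production, add variants omitting each subset of nullable occurrences: Y → X Y r gives X Y r | X r.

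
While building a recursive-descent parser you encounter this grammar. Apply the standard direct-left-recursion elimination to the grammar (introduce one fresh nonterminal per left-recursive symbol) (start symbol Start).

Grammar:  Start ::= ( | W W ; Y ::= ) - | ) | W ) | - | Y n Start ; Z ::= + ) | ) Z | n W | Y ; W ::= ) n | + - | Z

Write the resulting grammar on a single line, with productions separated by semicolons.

Start ::= ( | W W; Y ::= ) - Y1 | ) Y1 | W ) Y1 | - Y1; Z ::= + ) | ) Z | n W | Y; W ::= ) n | + - | Z; Y1 ::= n Start Y1 | ε

Directly left-recursive nonterminal: Y.
For Y: α = {n Start}, β = {) -, ), W ), -}. Rewrite as Y → β Y1 and Y1 → α Y1 | ε.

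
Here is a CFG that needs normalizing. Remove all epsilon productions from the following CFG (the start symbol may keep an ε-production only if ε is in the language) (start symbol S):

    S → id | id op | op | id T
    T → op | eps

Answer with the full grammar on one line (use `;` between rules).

The nullable symbols are {T}.
ε ∉ L(G), so no ε-production is kept.

S → id | id op | op | id T; T → op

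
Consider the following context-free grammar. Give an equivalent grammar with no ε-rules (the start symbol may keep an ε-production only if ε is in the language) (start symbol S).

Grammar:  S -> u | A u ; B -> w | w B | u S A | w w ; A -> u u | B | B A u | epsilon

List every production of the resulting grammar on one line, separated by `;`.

S -> u | A u; B -> w | w B | u S A | u S | w w; A -> u u | B | B A u | B u

The nullable symbols are {A}.
ε ∉ L(G), so no ε-production is kept.
For each production, add variants omitting each subset of nullable occurrences: B → u S A gives u S A | u S. A → B A u gives B A u | B u.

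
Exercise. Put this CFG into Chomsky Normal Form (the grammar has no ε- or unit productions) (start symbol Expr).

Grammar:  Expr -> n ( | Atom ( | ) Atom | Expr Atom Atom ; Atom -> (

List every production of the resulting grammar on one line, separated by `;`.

Expr -> X1 X2 | Atom X2 | X3 Atom | Expr Y1; Atom -> (; X1 -> n; X2 -> (; X3 -> ); Y1 -> Atom Atom

Introduce a nonterminal for each terminal appearing in a rule of length ≥ 2: X1 → n, X2 → (, X3 → ).
Binarize each right-hand side of length ≥ 3 by chaining fresh nonterminals (Y1, Y2, …): affected rules were Expr → Expr Atom Atom.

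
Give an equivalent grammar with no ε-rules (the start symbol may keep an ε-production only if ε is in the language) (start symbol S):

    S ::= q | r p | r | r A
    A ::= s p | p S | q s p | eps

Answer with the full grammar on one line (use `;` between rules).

Nullable set = {A}.
ε ∉ L(G), so no ε-production is kept.

S ::= q | r p | r | r A; A ::= s p | p S | q s p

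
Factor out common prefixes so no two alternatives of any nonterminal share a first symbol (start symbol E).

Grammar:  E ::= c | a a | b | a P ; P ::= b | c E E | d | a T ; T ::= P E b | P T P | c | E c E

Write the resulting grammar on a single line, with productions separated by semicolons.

E has alternatives sharing prefix 'a': factor to E → a E' with E' → a | P.
T has alternatives sharing prefix 'P': factor to T → P T' with T' → E b | T P.

E ::= c | b | a E'; P ::= b | c E E | d | a T; T ::= c | E c E | P T'; E' ::= a | P; T' ::= E b | T P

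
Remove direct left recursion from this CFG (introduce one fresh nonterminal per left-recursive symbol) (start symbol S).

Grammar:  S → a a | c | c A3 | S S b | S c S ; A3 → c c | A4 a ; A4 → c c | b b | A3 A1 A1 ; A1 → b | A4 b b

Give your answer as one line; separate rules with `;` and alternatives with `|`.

Directly left-recursive nonterminal: S.
For S: α = {S b, c S}, β = {a a, c, c A3}. Rewrite as S → β S' and S' → α S' | ε.

S → a a S' | c S' | c A3 S'; A3 → c c | A4 a; A4 → c c | b b | A3 A1 A1; A1 → b | A4 b b; S' → S b S' | c S S' | ε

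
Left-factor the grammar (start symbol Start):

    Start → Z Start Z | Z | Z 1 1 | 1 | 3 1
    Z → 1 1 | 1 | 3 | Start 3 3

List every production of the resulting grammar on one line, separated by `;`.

Start has alternatives sharing prefix 'Z': factor to Start → Z Start1 with Start1 → Start Z | ε | 1 1.
Z has alternatives sharing prefix '1': factor to Z → 1 Z1 with Z1 → 1 | ε.

Start → 1 | 3 1 | Z Start1; Z → 3 | Start 3 3 | 1 Z1; Start1 → Start Z | ε | 1 1; Z1 → 1 | ε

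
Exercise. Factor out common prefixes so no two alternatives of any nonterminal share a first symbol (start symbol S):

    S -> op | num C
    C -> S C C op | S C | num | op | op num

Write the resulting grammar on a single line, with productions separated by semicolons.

S -> op | num C; C -> num | S C C' | op C''; C' -> C op | eps; C'' -> eps | num

C has alternatives sharing prefix 'S C': factor to C → S C C' with C' → C op | ε.
C has alternatives sharing prefix 'op': factor to C → op C'' with C'' → ε | num.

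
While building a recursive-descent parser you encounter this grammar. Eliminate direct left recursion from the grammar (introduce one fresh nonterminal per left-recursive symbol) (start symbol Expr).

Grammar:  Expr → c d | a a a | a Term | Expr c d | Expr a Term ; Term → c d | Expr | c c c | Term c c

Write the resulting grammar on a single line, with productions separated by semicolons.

Left recursion appears on Expr, Term.
For Expr: α = {c d, a Term}, β = {c d, a a a, a Term}. Rewrite as Expr → β Expr1 and Expr1 → α Expr1 | ε.
For Term: α = {c c}, β = {c d, Expr, c c c}. Rewrite as Term → β Term1 and Term1 → α Term1 | ε.

Expr → c d Expr1 | a a a Expr1 | a Term Expr1; Term → c d Term1 | Expr Term1 | c c c Term1; Expr1 → c d Expr1 | a Term Expr1 | ε; Term1 → c c Term1 | ε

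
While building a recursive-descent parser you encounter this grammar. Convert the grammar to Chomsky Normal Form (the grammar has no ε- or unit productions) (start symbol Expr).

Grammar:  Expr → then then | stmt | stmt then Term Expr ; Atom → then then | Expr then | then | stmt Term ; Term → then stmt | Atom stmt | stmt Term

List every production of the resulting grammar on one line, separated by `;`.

Expr → X1 X1 | stmt | X2 Y1; Atom → X1 X1 | Expr X1 | then | X2 Term; Term → X1 X2 | Atom X2 | X2 Term; X1 → then; X2 → stmt; Y1 → X1 Y2; Y2 → Term Expr

Introduce a nonterminal for each terminal appearing in a rule of length ≥ 2: X1 → then, X2 → stmt.
Binarize each right-hand side of length ≥ 3 by chaining fresh nonterminals (Y1, Y2, …): affected rules were Expr → X2 X1 Term Expr.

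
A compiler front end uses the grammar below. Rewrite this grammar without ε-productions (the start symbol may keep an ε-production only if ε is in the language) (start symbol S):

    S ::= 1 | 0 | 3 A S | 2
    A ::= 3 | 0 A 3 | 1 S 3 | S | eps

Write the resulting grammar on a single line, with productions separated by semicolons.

S ::= 1 | 0 | 3 A S | 3 S | 2; A ::= 3 | 0 A 3 | 0 3 | 1 S 3 | S

Nullable nonterminals: {A}.
ε ∉ L(G), so no ε-production is kept.
Expand every rule over subsets of its nullable positions: S → 3 A S gives 3 A S | 3 S. A → 0 A 3 gives 0 A 3 | 0 3.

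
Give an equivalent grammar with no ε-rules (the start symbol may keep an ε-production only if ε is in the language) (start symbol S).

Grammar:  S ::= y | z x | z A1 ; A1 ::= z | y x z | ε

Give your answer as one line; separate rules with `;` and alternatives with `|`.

Nullable nonterminals: {A1}.
ε ∉ L(G), so no ε-production is kept.
Add the nullable-subset variants: S → z A1 gives z A1 | z.

S ::= y | z x | z A1 | z; A1 ::= z | y x z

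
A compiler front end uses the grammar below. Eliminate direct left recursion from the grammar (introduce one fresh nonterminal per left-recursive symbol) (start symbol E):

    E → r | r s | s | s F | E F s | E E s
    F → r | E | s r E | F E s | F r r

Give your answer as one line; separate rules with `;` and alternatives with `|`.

Directly left-recursive nonterminals: E, F.
For E: α = {F s, E s}, β = {r, r s, s, s F}. Rewrite as E → β E' and E' → α E' | ε.
For F: α = {E s, r r}, β = {r, E, s r E}. Rewrite as F → β F' and F' → α F' | ε.

E → r E' | r s E' | s E' | s F E'; F → r F' | E F' | s r E F'; E' → F s E' | E s E' | eps; F' → E s F' | r r F' | eps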